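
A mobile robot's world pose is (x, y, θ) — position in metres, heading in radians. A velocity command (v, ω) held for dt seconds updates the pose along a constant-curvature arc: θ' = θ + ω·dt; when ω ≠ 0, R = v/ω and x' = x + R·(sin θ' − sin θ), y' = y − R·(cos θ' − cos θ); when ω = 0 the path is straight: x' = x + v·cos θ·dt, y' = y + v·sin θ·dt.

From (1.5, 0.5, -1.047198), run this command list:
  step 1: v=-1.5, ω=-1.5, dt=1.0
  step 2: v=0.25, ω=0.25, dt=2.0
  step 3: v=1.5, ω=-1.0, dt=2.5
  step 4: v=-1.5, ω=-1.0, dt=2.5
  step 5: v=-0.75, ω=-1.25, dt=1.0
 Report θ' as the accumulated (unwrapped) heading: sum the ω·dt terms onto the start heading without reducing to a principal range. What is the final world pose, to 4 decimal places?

step 1: θ'=-2.5472 (R=1.0000) → pose (1.8060, 1.8285, -2.5472)
step 2: θ'=-2.0472 (R=1.0000) → pose (1.4774, 1.4586, -2.0472)
step 3: θ'=-4.5472 (R=-1.5000) → pose (-1.3352, 1.8998, -4.5472)
step 4: θ'=-7.0472 (R=1.5000) → pose (-3.8525, 0.5700, -7.0472)
step 5: θ'=-8.2972 (R=0.6000) → pose (-3.9794, 1.2606, -8.2972)

(-3.9794, 1.2606, -8.2972)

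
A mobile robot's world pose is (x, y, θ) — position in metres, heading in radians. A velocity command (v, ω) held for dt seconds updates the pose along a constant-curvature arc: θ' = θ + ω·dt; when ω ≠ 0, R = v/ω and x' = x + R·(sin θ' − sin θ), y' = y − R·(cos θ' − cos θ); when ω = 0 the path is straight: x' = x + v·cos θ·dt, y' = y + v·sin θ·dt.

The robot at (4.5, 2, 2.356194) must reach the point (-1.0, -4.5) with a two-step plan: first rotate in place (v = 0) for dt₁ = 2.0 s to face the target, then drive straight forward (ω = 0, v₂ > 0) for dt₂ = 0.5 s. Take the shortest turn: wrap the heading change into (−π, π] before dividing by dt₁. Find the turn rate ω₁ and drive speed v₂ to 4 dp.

ω₁ = 0.8270, v₂ = 17.0294

heading to target = atan2(-4.5−2, -1−4.5) = -2.2731
Δθ = wrap(-2.2731 − 2.3562) = 1.6539; ω₁ = Δθ/dt₁ = 0.8270
distance = √((-1−4.5)² + (-4.5−2)²) = 8.5147; v₂ = distance/dt₂ = 17.0294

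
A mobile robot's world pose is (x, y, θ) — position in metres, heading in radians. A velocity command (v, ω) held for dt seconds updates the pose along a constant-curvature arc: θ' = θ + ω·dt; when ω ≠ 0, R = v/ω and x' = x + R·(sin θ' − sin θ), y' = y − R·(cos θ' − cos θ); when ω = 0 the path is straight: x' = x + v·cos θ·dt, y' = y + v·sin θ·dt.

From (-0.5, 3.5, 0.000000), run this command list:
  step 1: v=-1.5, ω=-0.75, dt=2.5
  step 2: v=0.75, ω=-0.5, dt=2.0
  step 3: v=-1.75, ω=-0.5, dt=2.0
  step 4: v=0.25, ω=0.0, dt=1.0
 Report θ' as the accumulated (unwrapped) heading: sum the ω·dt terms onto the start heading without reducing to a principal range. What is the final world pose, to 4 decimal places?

step 1: θ'=-1.8750 (R=2.0000) → pose (-2.4082, 6.0991, -1.8750)
step 2: θ'=-2.8750 (R=-1.5000) → pose (-3.4441, 5.1014, -2.8750)
step 3: θ'=-3.8750 (R=3.5000) → pose (-0.1792, 4.3251, -3.8750)
step 4: θ'=-3.8750 (straight) → pose (-0.3649, 4.4925, -3.8750)

(-0.3649, 4.4925, -3.8750)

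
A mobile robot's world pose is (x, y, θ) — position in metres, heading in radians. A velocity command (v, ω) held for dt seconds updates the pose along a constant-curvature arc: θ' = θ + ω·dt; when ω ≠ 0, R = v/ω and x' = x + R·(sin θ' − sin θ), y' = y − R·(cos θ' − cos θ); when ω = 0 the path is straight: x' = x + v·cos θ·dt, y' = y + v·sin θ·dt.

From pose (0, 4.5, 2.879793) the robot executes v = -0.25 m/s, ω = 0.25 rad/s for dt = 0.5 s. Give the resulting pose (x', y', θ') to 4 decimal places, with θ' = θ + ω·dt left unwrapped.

θ' = 2.8798 + 0.25·0.5 = 3.0048
R = v/ω = -0.25/0.25 = -1.0000
x' = 0 + -1.0000·(sin 3.0048 − sin 2.8798) = 0.1224
y' = 4.5 − -1.0000·(cos 3.0048 − cos 2.8798) = 4.4753

(0.1224, 4.4753, 3.0048)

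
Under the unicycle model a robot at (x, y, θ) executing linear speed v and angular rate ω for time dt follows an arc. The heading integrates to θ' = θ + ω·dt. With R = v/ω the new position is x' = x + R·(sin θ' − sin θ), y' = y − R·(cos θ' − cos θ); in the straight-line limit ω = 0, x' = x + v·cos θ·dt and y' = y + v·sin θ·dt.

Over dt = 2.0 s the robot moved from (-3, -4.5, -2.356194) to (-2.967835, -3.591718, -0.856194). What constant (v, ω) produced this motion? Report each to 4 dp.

Δθ = -0.856194 − -2.356194 = 1.500000
ω = Δθ/dt = 1.500000/2.0 = 0.7500
R = −Δy/(cos θ' − cos θ) = -0.6667
v = R·ω = -0.6667·0.7500 = -0.5000

v = -0.5000, ω = 0.7500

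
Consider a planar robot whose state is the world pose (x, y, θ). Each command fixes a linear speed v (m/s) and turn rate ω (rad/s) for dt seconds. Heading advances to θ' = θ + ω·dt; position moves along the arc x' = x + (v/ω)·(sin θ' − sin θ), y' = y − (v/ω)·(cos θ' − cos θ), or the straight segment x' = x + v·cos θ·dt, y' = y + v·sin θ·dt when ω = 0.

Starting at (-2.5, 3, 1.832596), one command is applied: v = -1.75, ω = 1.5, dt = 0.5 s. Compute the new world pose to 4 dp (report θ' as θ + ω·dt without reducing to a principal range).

θ' = 1.8326 + 1.5·0.5 = 2.5826
R = v/ω = -1.75/1.5 = -1.1667
x' = -2.5 + -1.1667·(sin 2.5826 − sin 1.8326) = -1.9918
y' = 3 − -1.1667·(cos 2.5826 − cos 1.8326) = 2.3129

(-1.9918, 2.3129, 2.5826)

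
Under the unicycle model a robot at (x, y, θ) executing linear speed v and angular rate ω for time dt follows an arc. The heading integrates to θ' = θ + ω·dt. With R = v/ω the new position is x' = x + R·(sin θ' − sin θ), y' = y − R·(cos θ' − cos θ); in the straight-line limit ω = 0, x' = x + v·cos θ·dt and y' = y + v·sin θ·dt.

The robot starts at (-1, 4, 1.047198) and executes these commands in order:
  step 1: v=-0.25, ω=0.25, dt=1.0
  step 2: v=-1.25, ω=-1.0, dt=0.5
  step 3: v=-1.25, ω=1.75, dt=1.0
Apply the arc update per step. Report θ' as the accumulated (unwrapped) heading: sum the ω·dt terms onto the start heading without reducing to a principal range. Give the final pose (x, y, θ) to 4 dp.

(-1.2950, 2.1437, 2.5472)

step 1: θ'=1.2972 (R=-1.0000) → pose (-1.0968, 3.7702, 1.2972)
step 2: θ'=0.7972 (R=1.2500) → pose (-1.4060, 3.2346, 0.7972)
step 3: θ'=2.5472 (R=-0.7143) → pose (-1.2950, 2.1437, 2.5472)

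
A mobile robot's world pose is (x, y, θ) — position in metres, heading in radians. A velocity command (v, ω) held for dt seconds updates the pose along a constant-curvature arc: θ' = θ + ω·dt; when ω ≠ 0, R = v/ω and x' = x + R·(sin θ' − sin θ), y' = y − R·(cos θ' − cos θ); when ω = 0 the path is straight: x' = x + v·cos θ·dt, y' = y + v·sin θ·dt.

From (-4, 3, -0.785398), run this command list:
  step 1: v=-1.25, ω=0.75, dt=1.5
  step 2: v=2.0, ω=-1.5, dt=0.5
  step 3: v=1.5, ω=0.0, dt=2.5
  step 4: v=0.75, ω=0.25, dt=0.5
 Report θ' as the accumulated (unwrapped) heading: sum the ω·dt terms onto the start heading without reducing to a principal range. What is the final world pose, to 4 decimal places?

(-0.9667, 1.7345, -0.2854)

step 1: θ'=0.3396 (R=-1.6667) → pose (-5.7337, 3.3930, 0.3396)
step 2: θ'=-0.4104 (R=-1.3333) → pose (-4.7576, 3.3584, -0.4104)
step 3: θ'=-0.4104 (straight) → pose (-1.3190, 1.8622, -0.4104)
step 4: θ'=-0.2854 (R=3.0000) → pose (-0.9667, 1.7345, -0.2854)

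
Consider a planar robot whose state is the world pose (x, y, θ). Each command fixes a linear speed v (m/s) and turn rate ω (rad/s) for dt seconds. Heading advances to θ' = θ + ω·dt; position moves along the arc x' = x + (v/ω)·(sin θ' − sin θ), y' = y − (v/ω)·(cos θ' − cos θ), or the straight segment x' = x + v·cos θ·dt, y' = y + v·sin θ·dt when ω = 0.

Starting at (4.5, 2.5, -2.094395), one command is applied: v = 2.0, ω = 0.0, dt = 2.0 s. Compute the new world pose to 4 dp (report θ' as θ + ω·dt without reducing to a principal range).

θ' = -2.0944 + 0.0·2.0 = -2.0944
ω = 0 → straight: x' = 4.5 + 2.0·cos(-2.0944)·2.0 = 2.5000
y' = 2.5 + 2.0·sin(-2.0944)·2.0 = -0.9641

(2.5000, -0.9641, -2.0944)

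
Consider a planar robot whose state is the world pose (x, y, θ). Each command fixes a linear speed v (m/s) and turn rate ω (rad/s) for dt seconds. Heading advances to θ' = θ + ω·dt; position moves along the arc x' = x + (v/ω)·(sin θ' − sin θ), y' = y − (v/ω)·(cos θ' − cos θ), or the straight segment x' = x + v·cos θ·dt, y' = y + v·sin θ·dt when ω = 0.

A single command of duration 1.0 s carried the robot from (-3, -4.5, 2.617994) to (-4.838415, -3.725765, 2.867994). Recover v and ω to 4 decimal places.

Δθ = 2.867994 − 2.617994 = 0.250000
ω = Δθ/dt = 0.250000/1.0 = 0.2500
R = Δx/(sin θ' − sin θ) = 8.0000
v = R·ω = 8.0000·0.2500 = 2.0000

v = 2.0000, ω = 0.2500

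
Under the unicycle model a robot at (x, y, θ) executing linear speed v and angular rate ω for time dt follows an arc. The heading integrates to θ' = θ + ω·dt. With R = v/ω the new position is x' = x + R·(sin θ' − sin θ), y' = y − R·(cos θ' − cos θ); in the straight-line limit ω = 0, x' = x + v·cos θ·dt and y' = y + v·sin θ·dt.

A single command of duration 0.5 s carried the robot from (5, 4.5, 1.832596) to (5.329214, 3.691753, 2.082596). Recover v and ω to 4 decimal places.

Δθ = 2.082596 − 1.832596 = 0.250000
ω = Δθ/dt = 0.250000/0.5 = 0.5000
R = −Δy/(cos θ' − cos θ) = -3.5000
v = R·ω = -3.5000·0.5000 = -1.7500

v = -1.7500, ω = 0.5000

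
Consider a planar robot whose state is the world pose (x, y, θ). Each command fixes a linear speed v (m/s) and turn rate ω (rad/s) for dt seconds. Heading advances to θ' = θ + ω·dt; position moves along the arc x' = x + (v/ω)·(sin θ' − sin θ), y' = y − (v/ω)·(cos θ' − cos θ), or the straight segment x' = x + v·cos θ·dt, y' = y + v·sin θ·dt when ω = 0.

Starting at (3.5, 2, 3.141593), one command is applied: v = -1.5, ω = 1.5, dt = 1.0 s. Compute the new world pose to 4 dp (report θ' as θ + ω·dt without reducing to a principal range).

θ' = 3.1416 + 1.5·1.0 = 4.6416
R = v/ω = -1.5/1.5 = -1.0000
x' = 3.5 + -1.0000·(sin 4.6416 − sin 3.1416) = 4.4975
y' = 2 − -1.0000·(cos 4.6416 − cos 3.1416) = 2.9293

(4.4975, 2.9293, 4.6416)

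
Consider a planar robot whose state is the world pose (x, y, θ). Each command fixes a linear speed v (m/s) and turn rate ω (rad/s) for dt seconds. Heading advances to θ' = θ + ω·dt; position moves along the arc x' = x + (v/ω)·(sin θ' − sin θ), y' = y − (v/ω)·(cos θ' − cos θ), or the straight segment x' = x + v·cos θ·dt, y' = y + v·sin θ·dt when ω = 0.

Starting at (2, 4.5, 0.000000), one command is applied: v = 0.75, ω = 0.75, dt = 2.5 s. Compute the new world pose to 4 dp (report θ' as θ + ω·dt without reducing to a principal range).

(2.9541, 5.7995, 1.8750)

θ' = 0.0000 + 0.75·2.5 = 1.8750
R = v/ω = 0.75/0.75 = 1.0000
x' = 2 + 1.0000·(sin 1.8750 − sin 0.0000) = 2.9541
y' = 4.5 − 1.0000·(cos 1.8750 − cos 0.0000) = 5.7995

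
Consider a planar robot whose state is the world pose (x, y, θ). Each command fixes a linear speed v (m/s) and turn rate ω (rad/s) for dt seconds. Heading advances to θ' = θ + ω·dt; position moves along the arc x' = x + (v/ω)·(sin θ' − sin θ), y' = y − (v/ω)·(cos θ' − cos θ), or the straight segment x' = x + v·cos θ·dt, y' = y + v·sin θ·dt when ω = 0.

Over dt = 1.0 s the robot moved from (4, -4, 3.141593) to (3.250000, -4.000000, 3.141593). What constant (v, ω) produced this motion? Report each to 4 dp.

Δθ = 3.141593 − 3.141593 = 0.000000
ω = Δθ/dt = 0.000000/1.0 = 0.0000
ω = 0 → v = (Δx·cos θ + Δy·sin θ)/dt = 0.7500

v = 0.7500, ω = 0.0000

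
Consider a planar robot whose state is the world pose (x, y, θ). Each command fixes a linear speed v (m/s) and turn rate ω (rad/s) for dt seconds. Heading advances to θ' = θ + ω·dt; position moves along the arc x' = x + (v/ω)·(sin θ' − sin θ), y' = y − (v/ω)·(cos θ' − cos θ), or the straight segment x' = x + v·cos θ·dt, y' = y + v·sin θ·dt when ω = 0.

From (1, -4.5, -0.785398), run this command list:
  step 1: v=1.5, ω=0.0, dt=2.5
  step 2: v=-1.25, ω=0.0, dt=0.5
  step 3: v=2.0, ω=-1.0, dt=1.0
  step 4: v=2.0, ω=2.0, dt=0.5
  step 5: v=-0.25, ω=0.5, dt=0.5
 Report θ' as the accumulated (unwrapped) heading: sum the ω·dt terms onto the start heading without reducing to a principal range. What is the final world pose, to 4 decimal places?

step 1: θ'=-0.7854 (straight) → pose (3.6517, -7.1516, -0.7854)
step 2: θ'=-0.7854 (straight) → pose (3.2097, -6.7097, -0.7854)
step 3: θ'=-1.7854 (R=-2.0000) → pose (3.7496, -8.5498, -1.7854)
step 4: θ'=-0.7854 (R=1.0000) → pose (4.0196, -9.4699, -0.7854)
step 5: θ'=-0.5354 (R=-0.5000) → pose (3.9211, -9.3934, -0.5354)

(3.9211, -9.3934, -0.5354)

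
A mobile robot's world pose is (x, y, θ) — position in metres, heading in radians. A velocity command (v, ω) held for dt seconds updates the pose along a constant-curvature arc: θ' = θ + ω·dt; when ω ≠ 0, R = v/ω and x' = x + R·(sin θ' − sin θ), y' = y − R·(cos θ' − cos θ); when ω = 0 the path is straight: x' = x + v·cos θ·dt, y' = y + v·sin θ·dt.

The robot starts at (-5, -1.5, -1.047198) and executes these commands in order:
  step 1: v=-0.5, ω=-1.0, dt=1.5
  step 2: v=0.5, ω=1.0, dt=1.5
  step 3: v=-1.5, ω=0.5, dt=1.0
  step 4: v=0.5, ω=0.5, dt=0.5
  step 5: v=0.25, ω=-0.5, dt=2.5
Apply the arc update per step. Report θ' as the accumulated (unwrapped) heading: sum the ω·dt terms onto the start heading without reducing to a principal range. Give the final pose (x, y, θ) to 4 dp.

step 1: θ'=-2.5472 (R=0.5000) → pose (-4.8470, -0.8358, -2.5472)
step 2: θ'=-1.0472 (R=0.5000) → pose (-5.0000, -1.5000, -1.0472)
step 3: θ'=-0.5472 (R=-3.0000) → pose (-6.0372, -0.4380, -0.5472)
step 4: θ'=-0.2972 (R=1.0000) → pose (-5.8097, -0.5402, -0.2972)
step 5: θ'=-1.5472 (R=-0.5000) → pose (-5.4563, -1.0065, -1.5472)

(-5.4563, -1.0065, -1.5472)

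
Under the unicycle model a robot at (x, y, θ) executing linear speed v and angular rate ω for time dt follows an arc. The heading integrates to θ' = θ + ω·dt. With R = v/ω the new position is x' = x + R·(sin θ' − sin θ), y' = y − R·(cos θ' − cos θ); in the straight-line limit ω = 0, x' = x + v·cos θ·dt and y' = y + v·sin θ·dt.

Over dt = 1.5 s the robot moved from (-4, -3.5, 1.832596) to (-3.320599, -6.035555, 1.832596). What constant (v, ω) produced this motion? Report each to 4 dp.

v = -1.7500, ω = 0.0000

Δθ = 1.832596 − 1.832596 = 0.000000
ω = Δθ/dt = 0.000000/1.5 = 0.0000
ω = 0 → v = (Δx·cos θ + Δy·sin θ)/dt = -1.7500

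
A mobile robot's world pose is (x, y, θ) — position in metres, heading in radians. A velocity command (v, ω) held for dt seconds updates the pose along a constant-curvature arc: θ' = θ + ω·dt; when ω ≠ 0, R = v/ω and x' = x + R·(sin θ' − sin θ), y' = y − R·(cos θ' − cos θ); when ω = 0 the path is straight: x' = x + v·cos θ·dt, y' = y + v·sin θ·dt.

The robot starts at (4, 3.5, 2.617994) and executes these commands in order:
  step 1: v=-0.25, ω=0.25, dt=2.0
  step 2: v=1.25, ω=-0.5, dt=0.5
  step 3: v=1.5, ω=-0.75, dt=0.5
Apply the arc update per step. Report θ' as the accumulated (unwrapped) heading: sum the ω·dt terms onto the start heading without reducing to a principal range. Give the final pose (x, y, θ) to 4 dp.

step 1: θ'=3.1180 (R=-1.0000) → pose (4.4764, 3.3663, 3.1180)
step 2: θ'=2.8680 (R=-2.5000) → pose (3.8599, 3.4586, 2.8680)
step 3: θ'=2.4930 (R=-2.0000) → pose (3.1922, 3.7903, 2.4930)

(3.1922, 3.7903, 2.4930)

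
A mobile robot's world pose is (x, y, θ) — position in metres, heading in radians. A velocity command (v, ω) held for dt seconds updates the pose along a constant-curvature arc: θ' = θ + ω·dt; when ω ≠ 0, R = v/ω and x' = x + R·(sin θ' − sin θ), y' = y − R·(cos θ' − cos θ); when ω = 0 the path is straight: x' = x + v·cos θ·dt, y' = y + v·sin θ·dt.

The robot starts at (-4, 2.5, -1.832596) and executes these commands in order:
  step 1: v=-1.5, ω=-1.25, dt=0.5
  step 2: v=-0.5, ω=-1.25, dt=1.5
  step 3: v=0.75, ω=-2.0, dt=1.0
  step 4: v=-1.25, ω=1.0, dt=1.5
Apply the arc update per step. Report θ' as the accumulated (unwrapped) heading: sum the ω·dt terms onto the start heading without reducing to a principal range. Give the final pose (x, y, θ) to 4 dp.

(-3.9108, 2.3727, -4.8326)

step 1: θ'=-2.4576 (R=1.2000) → pose (-3.5992, 3.1195, -2.4576)
step 2: θ'=-4.3326 (R=0.4000) → pose (-2.9749, 2.9578, -4.3326)
step 3: θ'=-6.3326 (R=-0.3750) → pose (-2.6081, 3.4713, -6.3326)
step 4: θ'=-4.8326 (R=-1.2500) → pose (-3.9108, 2.3727, -4.8326)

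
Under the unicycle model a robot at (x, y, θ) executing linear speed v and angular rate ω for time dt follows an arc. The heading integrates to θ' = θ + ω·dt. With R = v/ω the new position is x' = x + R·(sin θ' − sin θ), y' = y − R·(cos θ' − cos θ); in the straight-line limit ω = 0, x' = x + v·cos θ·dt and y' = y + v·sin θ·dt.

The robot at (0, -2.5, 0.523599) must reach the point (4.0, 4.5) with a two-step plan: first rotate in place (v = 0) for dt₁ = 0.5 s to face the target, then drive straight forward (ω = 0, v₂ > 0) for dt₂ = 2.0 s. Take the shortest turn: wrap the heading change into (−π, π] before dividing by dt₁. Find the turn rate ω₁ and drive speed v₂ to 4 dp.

ω₁ = 1.0561, v₂ = 4.0311

heading to target = atan2(4.5−-2.5, 4−0) = 1.0517
Δθ = wrap(1.0517 − 0.5236) = 0.5281; ω₁ = Δθ/dt₁ = 1.0561
distance = √((4−0)² + (4.5−-2.5)²) = 8.0623; v₂ = distance/dt₂ = 4.0311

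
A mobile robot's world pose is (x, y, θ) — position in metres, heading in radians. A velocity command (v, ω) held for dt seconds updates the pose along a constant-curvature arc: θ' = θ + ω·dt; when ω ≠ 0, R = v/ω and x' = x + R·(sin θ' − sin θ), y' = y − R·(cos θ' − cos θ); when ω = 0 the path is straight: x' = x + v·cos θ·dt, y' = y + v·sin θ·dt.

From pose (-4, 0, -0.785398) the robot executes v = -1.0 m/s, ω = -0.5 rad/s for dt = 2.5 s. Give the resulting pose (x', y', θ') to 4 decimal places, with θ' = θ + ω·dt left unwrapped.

θ' = -0.7854 + -0.5·2.5 = -2.0354
R = v/ω = -1.0/-0.5 = 2.0000
x' = -4 + 2.0000·(sin -2.0354 − sin -0.7854) = -4.3738
y' = 0 − 2.0000·(cos -2.0354 − cos -0.7854) = 2.3103

(-4.3738, 2.3103, -2.0354)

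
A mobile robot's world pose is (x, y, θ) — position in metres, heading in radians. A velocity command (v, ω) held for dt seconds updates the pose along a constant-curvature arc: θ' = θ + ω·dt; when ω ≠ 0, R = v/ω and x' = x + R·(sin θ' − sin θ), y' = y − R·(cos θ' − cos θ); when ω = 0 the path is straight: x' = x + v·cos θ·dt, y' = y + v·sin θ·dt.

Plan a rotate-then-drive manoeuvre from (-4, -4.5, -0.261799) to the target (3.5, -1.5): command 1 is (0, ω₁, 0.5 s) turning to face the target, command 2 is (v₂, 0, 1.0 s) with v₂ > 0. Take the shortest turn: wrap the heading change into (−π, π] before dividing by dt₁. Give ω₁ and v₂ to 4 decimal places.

ω₁ = 1.2846, v₂ = 8.0777

heading to target = atan2(-1.5−-4.5, 3.5−-4) = 0.3805
Δθ = wrap(0.3805 − -0.2618) = 0.6423; ω₁ = Δθ/dt₁ = 1.2846
distance = √((3.5−-4)² + (-1.5−-4.5)²) = 8.0777; v₂ = distance/dt₂ = 8.0777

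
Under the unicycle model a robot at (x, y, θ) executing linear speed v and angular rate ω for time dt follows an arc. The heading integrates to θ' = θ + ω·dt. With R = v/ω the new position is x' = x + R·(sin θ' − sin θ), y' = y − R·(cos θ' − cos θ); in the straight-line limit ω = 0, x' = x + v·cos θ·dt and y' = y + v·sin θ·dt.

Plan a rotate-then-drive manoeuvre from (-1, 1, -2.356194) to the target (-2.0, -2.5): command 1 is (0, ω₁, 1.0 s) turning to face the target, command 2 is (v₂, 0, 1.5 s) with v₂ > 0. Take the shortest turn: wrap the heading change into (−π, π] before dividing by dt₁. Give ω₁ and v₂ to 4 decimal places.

ω₁ = 0.5071, v₂ = 2.4267

heading to target = atan2(-2.5−1, -2−-1) = -1.8491
Δθ = wrap(-1.8491 − -2.3562) = 0.5071; ω₁ = Δθ/dt₁ = 0.5071
distance = √((-2−-1)² + (-2.5−1)²) = 3.6401; v₂ = distance/dt₂ = 2.4267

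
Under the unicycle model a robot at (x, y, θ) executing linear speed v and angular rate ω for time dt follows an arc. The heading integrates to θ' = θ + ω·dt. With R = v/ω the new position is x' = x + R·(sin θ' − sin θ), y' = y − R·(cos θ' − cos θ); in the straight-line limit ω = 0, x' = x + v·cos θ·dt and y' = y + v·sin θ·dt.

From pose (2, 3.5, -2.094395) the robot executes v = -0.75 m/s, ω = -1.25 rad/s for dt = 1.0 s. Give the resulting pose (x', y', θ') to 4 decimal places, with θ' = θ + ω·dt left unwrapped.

θ' = -2.0944 + -1.25·1.0 = -3.3444
R = v/ω = -0.75/-1.25 = 0.6000
x' = 2 + 0.6000·(sin -3.3444 − sin -2.0944) = 2.6405
y' = 3.5 − 0.6000·(cos -3.3444 − cos -2.0944) = 3.7877

(2.6405, 3.7877, -3.3444)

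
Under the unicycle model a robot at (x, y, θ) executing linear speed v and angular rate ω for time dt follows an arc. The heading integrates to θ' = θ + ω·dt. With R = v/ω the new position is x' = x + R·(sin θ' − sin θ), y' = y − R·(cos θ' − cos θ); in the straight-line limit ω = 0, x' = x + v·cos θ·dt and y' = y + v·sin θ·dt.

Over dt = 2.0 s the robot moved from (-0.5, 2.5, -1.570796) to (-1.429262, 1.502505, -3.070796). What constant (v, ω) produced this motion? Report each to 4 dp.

v = 0.7500, ω = -0.7500

Δθ = -3.070796 − -1.570796 = -1.500000
ω = Δθ/dt = -1.500000/2.0 = -0.7500
R = −Δy/(cos θ' − cos θ) = -1.0000
v = R·ω = -1.0000·-0.7500 = 0.7500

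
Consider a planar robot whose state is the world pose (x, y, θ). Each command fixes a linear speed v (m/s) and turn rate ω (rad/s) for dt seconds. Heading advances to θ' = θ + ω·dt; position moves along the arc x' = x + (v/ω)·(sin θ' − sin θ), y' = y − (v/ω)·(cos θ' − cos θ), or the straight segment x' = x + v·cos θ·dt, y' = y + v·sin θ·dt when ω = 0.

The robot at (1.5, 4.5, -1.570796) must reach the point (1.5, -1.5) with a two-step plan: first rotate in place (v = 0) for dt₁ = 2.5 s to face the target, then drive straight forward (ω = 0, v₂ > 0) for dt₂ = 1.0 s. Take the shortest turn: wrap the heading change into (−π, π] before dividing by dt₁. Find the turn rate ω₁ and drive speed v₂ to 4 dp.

ω₁ = 0.0000, v₂ = 6.0000

heading to target = atan2(-1.5−4.5, 1.5−1.5) = -1.5708
Δθ = wrap(-1.5708 − -1.5708) = 0.0000; ω₁ = Δθ/dt₁ = 0.0000
distance = √((1.5−1.5)² + (-1.5−4.5)²) = 6.0000; v₂ = distance/dt₂ = 6.0000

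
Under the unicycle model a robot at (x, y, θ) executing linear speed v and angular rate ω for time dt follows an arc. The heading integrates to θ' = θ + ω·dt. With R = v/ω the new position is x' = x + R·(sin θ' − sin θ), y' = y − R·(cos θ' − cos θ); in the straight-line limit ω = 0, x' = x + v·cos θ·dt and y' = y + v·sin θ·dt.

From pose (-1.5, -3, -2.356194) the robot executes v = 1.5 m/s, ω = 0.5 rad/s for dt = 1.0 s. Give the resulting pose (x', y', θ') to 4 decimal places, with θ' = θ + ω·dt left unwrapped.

θ' = -2.3562 + 0.5·1.0 = -1.8562
R = v/ω = 1.5/0.5 = 3.0000
x' = -1.5 + 3.0000·(sin -1.8562 − sin -2.3562) = -2.2573
y' = -3 − 3.0000·(cos -1.8562 − cos -2.3562) = -4.2767

(-2.2573, -4.2767, -1.8562)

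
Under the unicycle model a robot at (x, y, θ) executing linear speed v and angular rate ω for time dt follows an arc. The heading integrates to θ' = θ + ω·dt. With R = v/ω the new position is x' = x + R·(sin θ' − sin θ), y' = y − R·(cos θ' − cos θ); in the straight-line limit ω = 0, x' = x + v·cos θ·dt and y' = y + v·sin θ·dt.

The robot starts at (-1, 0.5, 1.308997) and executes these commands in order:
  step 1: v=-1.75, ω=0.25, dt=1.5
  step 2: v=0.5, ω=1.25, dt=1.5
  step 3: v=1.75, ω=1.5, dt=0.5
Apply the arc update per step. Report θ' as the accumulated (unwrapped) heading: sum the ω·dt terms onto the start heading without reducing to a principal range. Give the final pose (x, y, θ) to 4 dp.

(-2.3534, -2.3905, 4.3090)

step 1: θ'=1.6840 (R=-7.0000) → pose (-1.1937, -2.1024, 1.6840)
step 2: θ'=3.5590 (R=0.4000) → pose (-1.7533, -1.7820, 3.5590)
step 3: θ'=4.3090 (R=1.1667) → pose (-2.3534, -2.3905, 4.3090)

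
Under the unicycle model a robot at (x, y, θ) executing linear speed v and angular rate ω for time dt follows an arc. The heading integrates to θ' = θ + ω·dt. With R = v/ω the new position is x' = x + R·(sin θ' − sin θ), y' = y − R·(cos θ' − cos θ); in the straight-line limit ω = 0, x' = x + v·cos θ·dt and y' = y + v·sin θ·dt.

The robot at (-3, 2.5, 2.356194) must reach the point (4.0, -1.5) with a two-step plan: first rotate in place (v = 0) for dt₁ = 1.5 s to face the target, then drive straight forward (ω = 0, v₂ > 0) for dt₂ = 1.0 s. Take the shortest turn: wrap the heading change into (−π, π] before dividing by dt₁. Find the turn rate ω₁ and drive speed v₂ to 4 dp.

heading to target = atan2(-1.5−2.5, 4−-3) = -0.5191
Δθ = wrap(-0.5191 − 2.3562) = -2.8753; ω₁ = Δθ/dt₁ = -1.9169
distance = √((4−-3)² + (-1.5−2.5)²) = 8.0623; v₂ = distance/dt₂ = 8.0623

ω₁ = -1.9169, v₂ = 8.0623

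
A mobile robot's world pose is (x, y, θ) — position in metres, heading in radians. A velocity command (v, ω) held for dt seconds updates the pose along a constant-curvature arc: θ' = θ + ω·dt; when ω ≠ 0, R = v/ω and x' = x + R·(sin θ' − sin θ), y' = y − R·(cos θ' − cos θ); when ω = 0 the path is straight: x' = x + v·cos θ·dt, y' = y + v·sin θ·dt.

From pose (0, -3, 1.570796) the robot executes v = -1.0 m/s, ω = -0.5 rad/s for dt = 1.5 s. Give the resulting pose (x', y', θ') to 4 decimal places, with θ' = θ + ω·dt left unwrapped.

(-0.5366, -4.3633, 0.8208)

θ' = 1.5708 + -0.5·1.5 = 0.8208
R = v/ω = -1.0/-0.5 = 2.0000
x' = 0 + 2.0000·(sin 0.8208 − sin 1.5708) = -0.5366
y' = -3 − 2.0000·(cos 0.8208 − cos 1.5708) = -4.3633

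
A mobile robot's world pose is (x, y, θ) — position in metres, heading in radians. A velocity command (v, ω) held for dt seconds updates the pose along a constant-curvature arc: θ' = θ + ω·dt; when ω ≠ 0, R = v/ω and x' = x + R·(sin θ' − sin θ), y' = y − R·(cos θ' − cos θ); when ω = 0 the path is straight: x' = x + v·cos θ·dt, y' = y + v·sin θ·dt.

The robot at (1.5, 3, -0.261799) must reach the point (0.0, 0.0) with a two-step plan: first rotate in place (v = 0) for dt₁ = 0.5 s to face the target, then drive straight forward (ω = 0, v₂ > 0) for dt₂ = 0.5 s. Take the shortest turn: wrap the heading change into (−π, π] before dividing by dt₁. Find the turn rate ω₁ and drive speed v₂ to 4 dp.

ω₁ = -3.5453, v₂ = 6.7082

heading to target = atan2(0−3, 0−1.5) = -2.0344
Δθ = wrap(-2.0344 − -0.2618) = -1.7726; ω₁ = Δθ/dt₁ = -3.5453
distance = √((0−1.5)² + (0−3)²) = 3.3541; v₂ = distance/dt₂ = 6.7082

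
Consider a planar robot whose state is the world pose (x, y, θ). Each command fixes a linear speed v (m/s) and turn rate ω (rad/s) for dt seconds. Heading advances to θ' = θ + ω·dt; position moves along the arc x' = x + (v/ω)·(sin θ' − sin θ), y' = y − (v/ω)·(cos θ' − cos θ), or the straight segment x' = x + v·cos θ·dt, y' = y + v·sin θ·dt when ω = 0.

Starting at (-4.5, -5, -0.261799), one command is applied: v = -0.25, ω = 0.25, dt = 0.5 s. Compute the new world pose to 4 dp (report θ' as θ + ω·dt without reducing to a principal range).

(-4.6224, -4.9753, -0.1368)

θ' = -0.2618 + 0.25·0.5 = -0.1368
R = v/ω = -0.25/0.25 = -1.0000
x' = -4.5 + -1.0000·(sin -0.1368 − sin -0.2618) = -4.6224
y' = -5 − -1.0000·(cos -0.1368 − cos -0.2618) = -4.9753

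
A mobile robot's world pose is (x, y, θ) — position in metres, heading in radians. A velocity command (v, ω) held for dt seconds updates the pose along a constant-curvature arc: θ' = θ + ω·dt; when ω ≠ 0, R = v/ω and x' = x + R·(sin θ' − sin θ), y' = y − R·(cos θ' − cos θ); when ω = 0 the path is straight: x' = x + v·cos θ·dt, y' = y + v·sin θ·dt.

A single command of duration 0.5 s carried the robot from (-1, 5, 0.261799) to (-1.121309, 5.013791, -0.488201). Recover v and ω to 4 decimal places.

v = -0.2500, ω = -1.5000

Δθ = -0.488201 − 0.261799 = -0.750000
ω = Δθ/dt = -0.750000/0.5 = -1.5000
R = Δx/(sin θ' − sin θ) = 0.1667
v = R·ω = 0.1667·-1.5000 = -0.2500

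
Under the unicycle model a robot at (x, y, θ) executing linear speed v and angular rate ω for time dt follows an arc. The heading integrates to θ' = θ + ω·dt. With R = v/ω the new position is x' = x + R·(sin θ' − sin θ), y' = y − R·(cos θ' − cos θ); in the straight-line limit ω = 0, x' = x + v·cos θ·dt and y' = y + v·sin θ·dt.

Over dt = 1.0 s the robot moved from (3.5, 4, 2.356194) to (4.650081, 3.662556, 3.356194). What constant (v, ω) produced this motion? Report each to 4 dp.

Δθ = 3.356194 − 2.356194 = 1.000000
ω = Δθ/dt = 1.000000/1.0 = 1.0000
R = Δx/(sin θ' − sin θ) = -1.2500
v = R·ω = -1.2500·1.0000 = -1.2500

v = -1.2500, ω = 1.0000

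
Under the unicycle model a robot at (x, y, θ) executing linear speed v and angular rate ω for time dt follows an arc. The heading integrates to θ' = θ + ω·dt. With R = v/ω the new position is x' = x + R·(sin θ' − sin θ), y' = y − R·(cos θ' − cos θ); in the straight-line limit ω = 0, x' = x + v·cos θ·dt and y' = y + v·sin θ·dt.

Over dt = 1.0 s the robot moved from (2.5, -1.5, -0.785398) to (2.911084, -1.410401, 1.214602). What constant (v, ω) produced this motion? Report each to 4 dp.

Δθ = 1.214602 − -0.785398 = 2.000000
ω = Δθ/dt = 2.000000/1.0 = 2.0000
R = Δx/(sin θ' − sin θ) = 0.2500
v = R·ω = 0.2500·2.0000 = 0.5000

v = 0.5000, ω = 2.0000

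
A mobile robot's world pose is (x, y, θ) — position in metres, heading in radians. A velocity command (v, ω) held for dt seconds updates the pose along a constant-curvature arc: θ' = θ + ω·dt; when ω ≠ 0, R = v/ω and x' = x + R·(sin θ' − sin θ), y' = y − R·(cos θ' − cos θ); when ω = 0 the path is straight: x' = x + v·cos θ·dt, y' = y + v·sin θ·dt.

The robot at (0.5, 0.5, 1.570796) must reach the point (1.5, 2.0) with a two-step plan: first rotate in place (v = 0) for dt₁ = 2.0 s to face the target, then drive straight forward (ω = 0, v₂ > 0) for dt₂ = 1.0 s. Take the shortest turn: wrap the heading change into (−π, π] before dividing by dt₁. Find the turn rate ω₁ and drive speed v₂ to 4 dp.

heading to target = atan2(2−0.5, 1.5−0.5) = 0.9828
Δθ = wrap(0.9828 − 1.5708) = -0.5880; ω₁ = Δθ/dt₁ = -0.2940
distance = √((1.5−0.5)² + (2−0.5)²) = 1.8028; v₂ = distance/dt₂ = 1.8028

ω₁ = -0.2940, v₂ = 1.8028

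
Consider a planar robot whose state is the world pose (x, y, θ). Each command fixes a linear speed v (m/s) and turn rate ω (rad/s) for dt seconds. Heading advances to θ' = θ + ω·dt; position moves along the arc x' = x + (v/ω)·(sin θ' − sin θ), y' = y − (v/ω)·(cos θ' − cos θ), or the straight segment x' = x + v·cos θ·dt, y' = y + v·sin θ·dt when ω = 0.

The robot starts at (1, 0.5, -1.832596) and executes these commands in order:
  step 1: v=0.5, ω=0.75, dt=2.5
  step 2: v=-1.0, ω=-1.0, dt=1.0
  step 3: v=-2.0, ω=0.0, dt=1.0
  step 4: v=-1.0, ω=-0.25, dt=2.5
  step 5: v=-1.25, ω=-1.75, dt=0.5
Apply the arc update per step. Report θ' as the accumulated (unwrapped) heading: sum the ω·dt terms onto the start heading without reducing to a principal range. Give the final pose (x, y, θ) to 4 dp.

step 1: θ'=0.0424 (R=0.6667) → pose (1.6722, -0.3386, 0.0424)
step 2: θ'=-0.9576 (R=1.0000) → pose (0.8120, 0.0850, -0.9576)
step 3: θ'=-0.9576 (straight) → pose (-0.3390, 1.7206, -0.9576)
step 4: θ'=-1.5826 (R=4.0000) → pose (-1.0674, 4.0698, -1.5826)
step 5: θ'=-2.4576 (R=0.7143) → pose (-0.8046, 4.6150, -2.4576)

(-0.8046, 4.6150, -2.4576)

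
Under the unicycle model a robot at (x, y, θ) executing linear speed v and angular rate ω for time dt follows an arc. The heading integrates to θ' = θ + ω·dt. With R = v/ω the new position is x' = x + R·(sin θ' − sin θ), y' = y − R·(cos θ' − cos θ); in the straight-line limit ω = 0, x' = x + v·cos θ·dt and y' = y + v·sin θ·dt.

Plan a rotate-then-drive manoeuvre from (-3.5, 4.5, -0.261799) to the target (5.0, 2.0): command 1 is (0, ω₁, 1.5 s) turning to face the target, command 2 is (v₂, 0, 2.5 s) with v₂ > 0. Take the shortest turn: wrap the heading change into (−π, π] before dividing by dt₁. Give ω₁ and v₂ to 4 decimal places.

ω₁ = -0.0162, v₂ = 3.5440

heading to target = atan2(2−4.5, 5−-3.5) = -0.2861
Δθ = wrap(-0.2861 − -0.2618) = -0.0243; ω₁ = Δθ/dt₁ = -0.0162
distance = √((5−-3.5)² + (2−4.5)²) = 8.8600; v₂ = distance/dt₂ = 3.5440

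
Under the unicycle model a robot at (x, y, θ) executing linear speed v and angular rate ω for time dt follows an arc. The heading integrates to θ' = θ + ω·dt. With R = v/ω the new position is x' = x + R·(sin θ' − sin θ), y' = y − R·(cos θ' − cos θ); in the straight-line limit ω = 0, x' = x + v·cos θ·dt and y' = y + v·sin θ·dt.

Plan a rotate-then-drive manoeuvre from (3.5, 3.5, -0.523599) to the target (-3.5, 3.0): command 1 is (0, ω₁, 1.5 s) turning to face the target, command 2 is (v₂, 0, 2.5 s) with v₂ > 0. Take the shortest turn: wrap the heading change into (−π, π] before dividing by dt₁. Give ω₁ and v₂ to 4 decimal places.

ω₁ = -1.6978, v₂ = 2.8071

heading to target = atan2(3−3.5, -3.5−3.5) = -3.0703
Δθ = wrap(-3.0703 − -0.5236) = -2.5467; ω₁ = Δθ/dt₁ = -1.6978
distance = √((-3.5−3.5)² + (3−3.5)²) = 7.0178; v₂ = distance/dt₂ = 2.8071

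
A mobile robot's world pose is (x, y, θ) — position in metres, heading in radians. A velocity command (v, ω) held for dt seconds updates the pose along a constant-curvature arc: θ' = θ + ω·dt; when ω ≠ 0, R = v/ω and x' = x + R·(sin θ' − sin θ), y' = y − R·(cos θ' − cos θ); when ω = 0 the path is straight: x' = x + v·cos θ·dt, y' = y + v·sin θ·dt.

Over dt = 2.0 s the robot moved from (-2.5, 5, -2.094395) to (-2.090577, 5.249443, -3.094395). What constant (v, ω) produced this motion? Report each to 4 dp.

v = -0.2500, ω = -0.5000

Δθ = -3.094395 − -2.094395 = -1.000000
ω = Δθ/dt = -1.000000/2.0 = -0.5000
R = Δx/(sin θ' − sin θ) = 0.5000
v = R·ω = 0.5000·-0.5000 = -0.2500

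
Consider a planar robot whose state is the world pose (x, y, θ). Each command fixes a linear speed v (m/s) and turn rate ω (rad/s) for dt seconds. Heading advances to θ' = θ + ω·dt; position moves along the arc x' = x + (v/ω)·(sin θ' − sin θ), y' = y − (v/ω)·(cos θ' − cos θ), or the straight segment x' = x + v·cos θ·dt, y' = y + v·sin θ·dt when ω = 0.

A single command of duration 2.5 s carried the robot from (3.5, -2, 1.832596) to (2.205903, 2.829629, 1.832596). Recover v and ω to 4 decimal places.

v = 2.0000, ω = 0.0000

Δθ = 1.832596 − 1.832596 = 0.000000
ω = Δθ/dt = 0.000000/2.5 = 0.0000
ω = 0 → v = (Δx·cos θ + Δy·sin θ)/dt = 2.0000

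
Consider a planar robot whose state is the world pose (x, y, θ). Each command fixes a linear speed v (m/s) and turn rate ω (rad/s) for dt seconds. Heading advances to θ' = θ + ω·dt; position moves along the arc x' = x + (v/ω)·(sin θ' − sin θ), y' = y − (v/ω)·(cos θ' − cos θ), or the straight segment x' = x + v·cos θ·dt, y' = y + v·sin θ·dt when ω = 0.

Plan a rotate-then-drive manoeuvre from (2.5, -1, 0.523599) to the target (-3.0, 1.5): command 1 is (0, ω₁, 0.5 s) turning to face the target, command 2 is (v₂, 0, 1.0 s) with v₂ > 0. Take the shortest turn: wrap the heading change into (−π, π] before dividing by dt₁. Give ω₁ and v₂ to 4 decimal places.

ω₁ = 4.3827, v₂ = 6.0415

heading to target = atan2(1.5−-1, -3−2.5) = 2.7150
Δθ = wrap(2.7150 − 0.5236) = 2.1914; ω₁ = Δθ/dt₁ = 4.3827
distance = √((-3−2.5)² + (1.5−-1)²) = 6.0415; v₂ = distance/dt₂ = 6.0415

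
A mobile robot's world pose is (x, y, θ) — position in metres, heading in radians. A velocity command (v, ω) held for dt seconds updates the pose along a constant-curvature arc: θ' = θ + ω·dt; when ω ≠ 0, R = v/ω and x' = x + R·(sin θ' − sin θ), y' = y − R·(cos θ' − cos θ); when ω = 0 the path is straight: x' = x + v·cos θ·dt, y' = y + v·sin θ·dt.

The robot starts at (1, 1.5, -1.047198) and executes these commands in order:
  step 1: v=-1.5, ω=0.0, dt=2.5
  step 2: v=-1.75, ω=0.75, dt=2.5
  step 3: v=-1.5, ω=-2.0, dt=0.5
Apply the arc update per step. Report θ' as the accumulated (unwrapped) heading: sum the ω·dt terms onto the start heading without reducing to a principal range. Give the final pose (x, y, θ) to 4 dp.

step 1: θ'=-1.0472 (straight) → pose (-0.8750, 4.7476, -1.0472)
step 2: θ'=0.8278 (R=-2.3333) → pose (-4.6141, 5.1594, 0.8278)
step 3: θ'=-0.1722 (R=0.7500) → pose (-5.2949, 4.9279, -0.1722)

(-5.2949, 4.9279, -0.1722)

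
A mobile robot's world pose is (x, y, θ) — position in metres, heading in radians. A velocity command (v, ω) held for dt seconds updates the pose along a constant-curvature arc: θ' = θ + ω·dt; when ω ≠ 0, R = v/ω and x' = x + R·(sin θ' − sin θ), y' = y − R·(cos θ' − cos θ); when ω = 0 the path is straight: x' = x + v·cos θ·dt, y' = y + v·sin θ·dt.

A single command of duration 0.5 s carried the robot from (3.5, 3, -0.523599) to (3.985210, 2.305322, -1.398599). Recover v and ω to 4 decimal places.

Δθ = -1.398599 − -0.523599 = -0.875000
ω = Δθ/dt = -0.875000/0.5 = -1.7500
R = −Δy/(cos θ' − cos θ) = -1.0000
v = R·ω = -1.0000·-1.7500 = 1.7500

v = 1.7500, ω = -1.7500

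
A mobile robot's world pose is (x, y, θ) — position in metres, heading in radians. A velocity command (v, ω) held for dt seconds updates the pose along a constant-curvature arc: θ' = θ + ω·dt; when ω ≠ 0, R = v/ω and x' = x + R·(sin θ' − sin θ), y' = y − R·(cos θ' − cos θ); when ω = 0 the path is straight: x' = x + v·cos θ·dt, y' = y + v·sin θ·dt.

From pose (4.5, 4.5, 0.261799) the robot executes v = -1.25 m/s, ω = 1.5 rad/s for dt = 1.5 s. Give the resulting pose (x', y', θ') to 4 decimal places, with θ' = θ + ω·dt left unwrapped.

(4.2249, 3.0216, 2.5118)

θ' = 0.2618 + 1.5·1.5 = 2.5118
R = v/ω = -1.25/1.5 = -0.8333
x' = 4.5 + -0.8333·(sin 2.5118 − sin 0.2618) = 4.2249
y' = 4.5 − -0.8333·(cos 2.5118 − cos 0.2618) = 3.0216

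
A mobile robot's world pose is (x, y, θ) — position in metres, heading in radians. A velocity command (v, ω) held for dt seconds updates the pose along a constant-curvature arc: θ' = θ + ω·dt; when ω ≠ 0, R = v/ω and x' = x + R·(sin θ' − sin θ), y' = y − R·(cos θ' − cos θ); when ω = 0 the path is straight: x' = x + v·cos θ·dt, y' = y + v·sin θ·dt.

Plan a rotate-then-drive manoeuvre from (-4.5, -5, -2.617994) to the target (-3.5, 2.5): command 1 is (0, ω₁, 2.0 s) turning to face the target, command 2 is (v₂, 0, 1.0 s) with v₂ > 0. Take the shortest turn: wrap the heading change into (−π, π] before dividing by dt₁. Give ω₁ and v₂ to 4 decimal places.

heading to target = atan2(2.5−-5, -3.5−-4.5) = 1.4382
Δθ = wrap(1.4382 − -2.6180) = -2.2269; ω₁ = Δθ/dt₁ = -1.1135
distance = √((-3.5−-4.5)² + (2.5−-5)²) = 7.5664; v₂ = distance/dt₂ = 7.5664

ω₁ = -1.1135, v₂ = 7.5664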